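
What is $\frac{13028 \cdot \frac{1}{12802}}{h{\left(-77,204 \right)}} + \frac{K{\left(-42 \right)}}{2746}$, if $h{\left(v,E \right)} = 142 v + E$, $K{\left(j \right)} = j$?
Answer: $- \frac{725640526}{47150694145} \approx -0.01539$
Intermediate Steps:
$h{\left(v,E \right)} = E + 142 v$
$\frac{13028 \cdot \frac{1}{12802}}{h{\left(-77,204 \right)}} + \frac{K{\left(-42 \right)}}{2746} = \frac{13028 \cdot \frac{1}{12802}}{204 + 142 \left(-77\right)} - \frac{42}{2746} = \frac{13028 \cdot \frac{1}{12802}}{204 - 10934} - \frac{21}{1373} = \frac{6514}{6401 \left(-10730\right)} - \frac{21}{1373} = \frac{6514}{6401} \left(- \frac{1}{10730}\right) - \frac{21}{1373} = - \frac{3257}{34341365} - \frac{21}{1373} = - \frac{725640526}{47150694145}$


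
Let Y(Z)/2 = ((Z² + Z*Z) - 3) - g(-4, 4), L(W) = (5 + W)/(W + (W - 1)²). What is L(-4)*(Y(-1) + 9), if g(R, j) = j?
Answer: -1/21 ≈ -0.047619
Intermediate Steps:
L(W) = (5 + W)/(W + (-1 + W)²)
Y(Z) = -14 + 4*Z² (Y(Z) = 2*(((Z² + Z*Z) - 3) - 1*4) = 2*(((Z² + Z²) - 3) - 4) = 2*((2*Z² - 3) - 4) = 2*((-3 + 2*Z²) - 4) = 2*(-7 + 2*Z²) = -14 + 4*Z²)
L(-4)*(Y(-1) + 9) = ((5 - 4)/(-4 + (-1 - 4)²))*((-14 + 4*(-1)²) + 9) = (1/(-4 + (-5)²))*((-14 + 4*1) + 9) = (1/(-4 + 25))*((-14 + 4) + 9) = (1/21)*(-10 + 9) = ((1/21)*1)*(-1) = (1/21)*(-1) = -1/21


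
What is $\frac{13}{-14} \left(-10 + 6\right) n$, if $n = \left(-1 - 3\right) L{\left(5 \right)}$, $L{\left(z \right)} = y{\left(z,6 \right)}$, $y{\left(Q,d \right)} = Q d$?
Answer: $- \frac{3120}{7} \approx -445.71$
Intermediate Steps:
$L{\left(z \right)} = 6 z$ ($L{\left(z \right)} = z 6 = 6 z$)
$n = -120$ ($n = \left(-1 - 3\right) 6 \cdot 5 = \left(-4\right) 30 = -120$)
$\frac{13}{-14} \left(-10 + 6\right) n = \frac{13}{-14} \left(-10 + 6\right) \left(-120\right) = 13 \left(- \frac{1}{14}\right) \left(-4\right) \left(-120\right) = \left(- \frac{13}{14}\right) \left(-4\right) \left(-120\right) = \frac{26}{7} \left(-120\right) = - \frac{3120}{7}$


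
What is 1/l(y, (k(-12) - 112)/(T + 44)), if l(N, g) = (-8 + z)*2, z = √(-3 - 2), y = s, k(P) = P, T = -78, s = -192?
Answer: -4/69 - I*√5/138 ≈ -0.057971 - 0.016203*I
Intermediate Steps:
y = -192
z = I*√5 (z = √(-5) = I*√5 ≈ 2.2361*I)
l(N, g) = -16 + 2*I*√5 (l(N, g) = (-8 + I*√5)*2 = -16 + 2*I*√5)
1/l(y, (k(-12) - 112)/(T + 44)) = 1/(-16 + 2*I*√5)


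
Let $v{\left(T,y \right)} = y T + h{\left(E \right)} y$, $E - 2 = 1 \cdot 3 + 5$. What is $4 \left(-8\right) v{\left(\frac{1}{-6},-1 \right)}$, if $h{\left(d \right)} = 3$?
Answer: $\frac{272}{3} \approx 90.667$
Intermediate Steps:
$E = 10$ ($E = 2 + \left(1 \cdot 3 + 5\right) = 2 + \left(3 + 5\right) = 2 + 8 = 10$)
$v{\left(T,y \right)} = 3 y + T y$ ($v{\left(T,y \right)} = y T + 3 y = T y + 3 y = 3 y + T y$)
$4 \left(-8\right) v{\left(\frac{1}{-6},-1 \right)} = 4 \left(-8\right) \left(- (3 + \frac{1}{-6})\right) = - 32 \left(- (3 - \frac{1}{6})\right) = - 32 \left(\left(-1\right) \frac{17}{6}\right) = \left(-32\right) \left(- \frac{17}{6}\right) = \frac{272}{3}$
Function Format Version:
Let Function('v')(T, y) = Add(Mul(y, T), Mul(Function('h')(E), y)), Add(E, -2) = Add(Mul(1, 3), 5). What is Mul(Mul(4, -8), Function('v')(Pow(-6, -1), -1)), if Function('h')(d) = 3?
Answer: Rational(272, 3) ≈ 90.667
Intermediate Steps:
E = 10 (E = Add(2, Add(Mul(1, 3), 5)) = Add(2, Add(3, 5)) = Add(2, 8) = 10)
Function('v')(T, y) = Add(Mul(3, y), Mul(T, y)) (Function('v')(T, y) = Add(Mul(y, T), Mul(3, y)) = Add(Mul(T, y), Mul(3, y)) = Add(Mul(3, y), Mul(T, y)))
Mul(Mul(4, -8), Function('v')(Pow(-6, -1), -1)) = Mul(Mul(4, -8), Mul(-1, Add(3, Pow(-6, -1)))) = Mul(-32, Mul(-1, Add(3, Rational(-1, 6)))) = Mul(-32, Mul(-1, Rational(17, 6))) = Mul(-32, Rational(-17, 6)) = Rational(272, 3)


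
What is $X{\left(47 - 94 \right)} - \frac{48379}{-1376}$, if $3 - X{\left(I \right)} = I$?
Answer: $\frac{117179}{1376} \approx 85.159$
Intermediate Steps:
$X{\left(I \right)} = 3 - I$
$X{\left(47 - 94 \right)} - \frac{48379}{-1376} = \left(3 - \left(47 - 94\right)\right) - \frac{48379}{-1376} = \left(3 - \left(47 - 94\right)\right) - - \frac{48379}{1376} = \left(3 - -47\right) + \frac{48379}{1376} = \left(3 + 47\right) + \frac{48379}{1376} = 50 + \frac{48379}{1376} = \frac{117179}{1376}$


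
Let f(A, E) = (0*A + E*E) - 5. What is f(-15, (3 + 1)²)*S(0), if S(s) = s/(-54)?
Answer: 0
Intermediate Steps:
S(s) = -s/54 (S(s) = s*(-1/54) = -s/54)
f(A, E) = -5 + E² (f(A, E) = (0 + E²) - 5 = E² - 5 = -5 + E²)
f(-15, (3 + 1)²)*S(0) = (-5 + ((3 + 1)²)²)*(-1/54*0) = (-5 + (4²)²)*0 = (-5 + 16²)*0 = (-5 + 256)*0 = 251*0 = 0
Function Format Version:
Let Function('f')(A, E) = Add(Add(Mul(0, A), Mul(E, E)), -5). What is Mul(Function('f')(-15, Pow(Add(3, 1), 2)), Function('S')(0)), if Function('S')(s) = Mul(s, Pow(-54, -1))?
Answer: 0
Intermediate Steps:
Function('S')(s) = Mul(Rational(-1, 54), s) (Function('S')(s) = Mul(s, Rational(-1, 54)) = Mul(Rational(-1, 54), s))
Function('f')(A, E) = Add(-5, Pow(E, 2)) (Function('f')(A, E) = Add(Add(0, Pow(E, 2)), -5) = Add(Pow(E, 2), -5) = Add(-5, Pow(E, 2)))
Mul(Function('f')(-15, Pow(Add(3, 1), 2)), Function('S')(0)) = Mul(Add(-5, Pow(Pow(Add(3, 1), 2), 2)), Mul(Rational(-1, 54), 0)) = Mul(Add(-5, Pow(Pow(4, 2), 2)), 0) = Mul(Add(-5, Pow(16, 2)), 0) = Mul(Add(-5, 256), 0) = Mul(251, 0) = 0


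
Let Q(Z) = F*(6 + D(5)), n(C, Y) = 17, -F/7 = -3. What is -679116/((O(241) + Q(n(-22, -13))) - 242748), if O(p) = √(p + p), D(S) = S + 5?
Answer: 82312933896/29381788631 + 339558*√482/29381788631 ≈ 2.8018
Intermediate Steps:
F = 21 (F = -7*(-3) = 21)
D(S) = 5 + S
O(p) = √2*√p (O(p) = √(2*p) = √2*√p)
Q(Z) = 336 (Q(Z) = 21*(6 + (5 + 5)) = 21*(6 + 10) = 21*16 = 336)
-679116/((O(241) + Q(n(-22, -13))) - 242748) = -679116/((√2*√241 + 336) - 242748) = -679116/((√482 + 336) - 242748) = -679116/((336 + √482) - 242748) = -679116/(-242412 + √482)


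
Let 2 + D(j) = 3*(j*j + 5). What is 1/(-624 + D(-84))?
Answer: 1/20557 ≈ 4.8645e-5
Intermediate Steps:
D(j) = 13 + 3*j² (D(j) = -2 + 3*(j*j + 5) = -2 + 3*(j² + 5) = -2 + 3*(5 + j²) = -2 + (15 + 3*j²) = 13 + 3*j²)
1/(-624 + D(-84)) = 1/(-624 + (13 + 3*(-84)²)) = 1/(-624 + (13 + 3*7056)) = 1/(-624 + (13 + 21168)) = 1/(-624 + 21181) = 1/20557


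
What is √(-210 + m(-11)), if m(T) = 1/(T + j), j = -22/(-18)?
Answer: I*√406758/44 ≈ 14.495*I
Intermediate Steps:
j = 11/9 (j = -22*(-1/18) = 11/9 ≈ 1.2222)
m(T) = 1/(11/9 + T) (m(T) = 1/(T + 11/9) = 1/(11/9 + T))
√(-210 + m(-11)) = √(-210 + 9/(11 + 9*(-11))) = √(-210 + 9/(11 - 99)) = √(-210 + 9/(-88)) = √(-210 + 9*(-1/88)) = √(-210 - 9/88) = √(-18489/88) = I*√406758/44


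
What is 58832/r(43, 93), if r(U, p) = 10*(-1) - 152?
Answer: -29416/81 ≈ -363.16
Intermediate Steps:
r(U, p) = -162 (r(U, p) = -10 - 152 = -162)
58832/r(43, 93) = 58832/(-162) = 58832*(-1/162) = -29416/81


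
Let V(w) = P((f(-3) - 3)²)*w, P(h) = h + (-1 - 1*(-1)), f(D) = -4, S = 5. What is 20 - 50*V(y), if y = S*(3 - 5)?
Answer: 24520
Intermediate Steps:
y = -10 (y = 5*(3 - 5) = 5*(-2) = -10)
P(h) = h (P(h) = h + (-1 + 1) = h + 0 = h)
V(w) = 49*w (V(w) = (-4 - 3)²*w = (-7)²*w = 49*w)
20 - 50*V(y) = 20 - 2450*(-10) = 20 - 50*(-490) = 20 + 24500 = 24520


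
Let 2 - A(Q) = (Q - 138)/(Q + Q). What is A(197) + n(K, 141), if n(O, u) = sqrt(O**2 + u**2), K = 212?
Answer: 729/394 + 5*sqrt(2593) ≈ 256.46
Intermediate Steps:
A(Q) = 2 - (-138 + Q)/(2*Q) (A(Q) = 2 - (Q - 138)/(Q + Q) = 2 - (-138 + Q)/(2*Q))
A(197) + n(K, 141) = (3/2 + 69/197) + sqrt(212**2 + 141**2) = (3/2 + 69*(1/197)) + sqrt(44944 + 19881) = (3/2 + 69/197) + sqrt(64825) = 729/394 + 5*sqrt(2593)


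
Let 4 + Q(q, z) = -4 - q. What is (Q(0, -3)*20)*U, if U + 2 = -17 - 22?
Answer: 6560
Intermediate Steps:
Q(q, z) = -8 - q (Q(q, z) = -4 + (-4 - q) = -8 - q)
U = -41 (U = -2 + (-17 - 22) = -2 - 39 = -41)
(Q(0, -3)*20)*U = ((-8 - 1*0)*20)*(-41) = ((-8 + 0)*20)*(-41) = -8*20*(-41) = -160*(-41) = 6560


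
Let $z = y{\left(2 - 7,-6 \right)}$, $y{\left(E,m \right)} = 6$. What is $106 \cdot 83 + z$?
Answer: $8804$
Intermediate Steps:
$z = 6$
$106 \cdot 83 + z = 106 \cdot 83 + 6 = 8798 + 6 = 8804$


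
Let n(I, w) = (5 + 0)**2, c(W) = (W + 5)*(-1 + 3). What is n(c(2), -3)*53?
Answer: 1325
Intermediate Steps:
c(W) = 10 + 2*W (c(W) = (5 + W)*2 = 10 + 2*W)
n(I, w) = 25 (n(I, w) = 5**2 = 25)
n(c(2), -3)*53 = 25*53 = 1325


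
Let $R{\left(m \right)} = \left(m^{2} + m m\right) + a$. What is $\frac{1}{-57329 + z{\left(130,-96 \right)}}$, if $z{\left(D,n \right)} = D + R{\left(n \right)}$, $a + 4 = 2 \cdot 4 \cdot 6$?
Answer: $- \frac{1}{38723} \approx -2.5824 \cdot 10^{-5}$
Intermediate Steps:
$a = 44$ ($a = -4 + 2 \cdot 4 \cdot 6 = -4 + 8 \cdot 6 = -4 + 48 = 44$)
$R{\left(m \right)} = 44 + 2 m^{2}$ ($R{\left(m \right)} = \left(m^{2} + m m\right) + 44 = \left(m^{2} + m^{2}\right) + 44 = 2 m^{2} + 44 = 44 + 2 m^{2}$)
$z{\left(D,n \right)} = 44 + D + 2 n^{2}$ ($z{\left(D,n \right)} = D + \left(44 + 2 n^{2}\right) = 44 + D + 2 n^{2}$)
$\frac{1}{-57329 + z{\left(130,-96 \right)}} = \frac{1}{-57329 + \left(44 + 130 + 2 \left(-96\right)^{2}\right)} = \frac{1}{-57329 + \left(44 + 130 + 2 \cdot 9216\right)} = \frac{1}{-57329 + \left(44 + 130 + 18432\right)} = \frac{1}{-57329 + 18606} = \frac{1}{-38723} = - \frac{1}{38723}$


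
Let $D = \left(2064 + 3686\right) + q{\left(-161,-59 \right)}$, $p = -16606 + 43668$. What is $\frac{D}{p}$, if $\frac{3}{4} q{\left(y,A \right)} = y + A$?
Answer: $\frac{8185}{40593} \approx 0.20164$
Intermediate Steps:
$q{\left(y,A \right)} = \frac{4 A}{3} + \frac{4 y}{3}$ ($q{\left(y,A \right)} = \frac{4 \left(y + A\right)}{3} = \frac{4 \left(A + y\right)}{3} = \frac{4 A}{3} + \frac{4 y}{3}$)
$p = 27062$
$D = \frac{16370}{3}$ ($D = \left(2064 + 3686\right) + \left(\frac{4}{3} \left(-59\right) + \frac{4}{3} \left(-161\right)\right) = 5750 - \frac{880}{3} = \frac{16370}{3} \approx 5456.7$)
$\frac{D}{p} = \frac{16370}{3 \cdot 27062} = \frac{16370}{3} \cdot \frac{1}{27062} = \frac{8185}{40593}$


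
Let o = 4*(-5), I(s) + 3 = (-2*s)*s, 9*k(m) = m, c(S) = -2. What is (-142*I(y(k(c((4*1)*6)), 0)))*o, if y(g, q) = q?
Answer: -8520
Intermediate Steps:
k(m) = m/9
I(s) = -3 - 2*s² (I(s) = -3 + (-2*s)*s = -3 - 2*s²)
o = -20
(-142*I(y(k(c((4*1)*6)), 0)))*o = -142*(-3 - 2*0²)*(-20) = -142*(-3 - 2*0)*(-20) = -142*(-3 + 0)*(-20) = -142*(-3)*(-20) = 426*(-20) = -8520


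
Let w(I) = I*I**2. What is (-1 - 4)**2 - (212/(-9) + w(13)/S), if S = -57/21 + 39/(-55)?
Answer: 8188571/11862 ≈ 690.32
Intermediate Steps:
w(I) = I**3
S = -1318/385 (S = -57*1/21 + 39*(-1/55) = -19/7 - 39/55 = -1318/385 ≈ -3.4234)
(-1 - 4)**2 - (212/(-9) + w(13)/S) = (-1 - 4)**2 - (212/(-9) + 13**3/(-1318/385)) = (-5)**2 - (212*(-1/9) + 2197*(-385/1318)) = 25 - (-212/9 - 845845/1318) = 25 - 1*(-7892021/11862) = 25 + 7892021/11862 = 8188571/11862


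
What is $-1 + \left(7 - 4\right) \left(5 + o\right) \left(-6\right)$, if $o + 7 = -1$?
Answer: $53$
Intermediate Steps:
$o = -8$ ($o = -7 - 1 = -8$)
$-1 + \left(7 - 4\right) \left(5 + o\right) \left(-6\right) = -1 + \left(7 - 4\right) \left(5 - 8\right) \left(-6\right) = -1 + 3 \left(-3\right) \left(-6\right) = -1 - -54 = -1 + 54 = 53$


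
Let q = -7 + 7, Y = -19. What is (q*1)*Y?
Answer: 0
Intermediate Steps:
q = 0
(q*1)*Y = (0*1)*(-19) = 0*(-19) = 0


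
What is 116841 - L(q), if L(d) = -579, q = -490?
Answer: 117420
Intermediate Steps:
116841 - L(q) = 116841 - 1*(-579) = 116841 + 579 = 117420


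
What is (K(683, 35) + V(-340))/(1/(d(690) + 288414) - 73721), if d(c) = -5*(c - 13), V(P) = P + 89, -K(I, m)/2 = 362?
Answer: 92634425/7004207636 ≈ 0.013226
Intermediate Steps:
K(I, m) = -724 (K(I, m) = -2*362 = -724)
V(P) = 89 + P
d(c) = 65 - 5*c (d(c) = -5*(-13 + c) = 65 - 5*c)
(K(683, 35) + V(-340))/(1/(d(690) + 288414) - 73721) = (-724 + (89 - 340))/(1/((65 - 5*690) + 288414) - 73721) = (-724 - 251)/(1/((65 - 3450) + 288414) - 73721) = -975/(1/(-3385 + 288414) - 73721) = -975/(1/285029 - 73721) = -975/(-21012622908/285029) = -975*(-285029/21012622908) = 92634425/7004207636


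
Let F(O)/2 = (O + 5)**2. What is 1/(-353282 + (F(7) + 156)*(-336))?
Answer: -1/502466 ≈ -1.9902e-6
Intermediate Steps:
F(O) = 2*(5 + O)**2 (F(O) = 2*(O + 5)**2 = 2*(5 + O)**2)
1/(-353282 + (F(7) + 156)*(-336)) = 1/(-353282 + (2*(5 + 7)**2 + 156)*(-336)) = 1/(-353282 + (2*12**2 + 156)*(-336)) = 1/(-353282 + (2*144 + 156)*(-336)) = 1/(-353282 + (288 + 156)*(-336)) = 1/(-353282 + 444*(-336)) = 1/(-353282 - 149184) = 1/(-502466) = -1/502466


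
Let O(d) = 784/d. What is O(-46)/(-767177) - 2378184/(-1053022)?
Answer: 20981819157844/9290323977281 ≈ 2.2585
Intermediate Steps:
O(-46)/(-767177) - 2378184/(-1053022) = (784/(-46))/(-767177) - 2378184/(-1053022) = (784*(-1/46))*(-1/767177) - 2378184*(-1/1053022) = -392/23*(-1/767177) + 1189092/526511 = 392/17645071 + 1189092/526511 = 20981819157844/9290323977281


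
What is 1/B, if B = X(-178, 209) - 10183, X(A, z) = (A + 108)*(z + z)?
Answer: -1/39443 ≈ -2.5353e-5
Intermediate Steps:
X(A, z) = 2*z*(108 + A) (X(A, z) = (108 + A)*(2*z) = 2*z*(108 + A))
B = -39443 (B = 2*209*(108 - 178) - 10183 = 2*209*(-70) - 10183 = -29260 - 10183 = -39443)
1/B = 1/(-39443) = -1/39443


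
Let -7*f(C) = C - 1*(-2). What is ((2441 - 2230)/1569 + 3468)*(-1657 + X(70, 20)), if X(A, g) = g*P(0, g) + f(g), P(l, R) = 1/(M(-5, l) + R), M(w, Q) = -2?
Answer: -568740452057/98847 ≈ -5.7537e+6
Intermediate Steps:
f(C) = -2/7 - C/7 (f(C) = -(C - 1*(-2))/7 = -(C + 2)/7 = -(2 + C)/7 = -2/7 - C/7)
P(l, R) = 1/(-2 + R)
X(A, g) = -2/7 - g/7 + g/(-2 + g) (X(A, g) = g/(-2 + g) + (-2/7 - g/7) = -2/7 - g/7 + g/(-2 + g))
((2441 - 2230)/1569 + 3468)*(-1657 + X(70, 20)) = ((2441 - 2230)/1569 + 3468)*(-1657 + (4 - 1*20² + 7*20)/(7*(-2 + 20))) = (211*(1/1569) + 3468)*(-1657 + (⅐)*(4 - 1*400 + 140)/18) = (211/1569 + 3468)*(-1657 + (⅐)*(1/18)*(4 - 400 + 140)) = 5441503*(-1657 + (⅐)*(1/18)*(-256))/1569 = 5441503*(-1657 - 128/63)/1569 = (5441503/1569)*(-104519/63) = -568740452057/98847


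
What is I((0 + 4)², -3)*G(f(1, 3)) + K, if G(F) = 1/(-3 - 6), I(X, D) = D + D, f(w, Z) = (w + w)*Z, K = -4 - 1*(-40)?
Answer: 110/3 ≈ 36.667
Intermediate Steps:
K = 36 (K = -4 + 40 = 36)
f(w, Z) = 2*Z*w (f(w, Z) = (2*w)*Z = 2*Z*w)
I(X, D) = 2*D
G(F) = -⅑ (G(F) = 1/(-9) = -⅑)
I((0 + 4)², -3)*G(f(1, 3)) + K = (2*(-3))*(-⅑) + 36 = -6*(-⅑) + 36 = ⅔ + 36 = 110/3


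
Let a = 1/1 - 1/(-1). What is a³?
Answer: 8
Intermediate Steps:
a = 2 (a = 1*1 - 1*(-1) = 1 + 1 = 2)
a³ = 2³ = 8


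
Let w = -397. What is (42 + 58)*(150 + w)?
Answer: -24700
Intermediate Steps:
(42 + 58)*(150 + w) = (42 + 58)*(150 - 397) = 100*(-247) = -24700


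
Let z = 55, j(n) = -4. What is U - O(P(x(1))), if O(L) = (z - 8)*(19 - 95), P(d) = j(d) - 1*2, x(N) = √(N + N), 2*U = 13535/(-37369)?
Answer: 266950601/74738 ≈ 3571.8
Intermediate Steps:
U = -13535/74738 (U = (13535/(-37369))/2 = (13535*(-1/37369))/2 = (½)*(-13535/37369) = -13535/74738 ≈ -0.18110)
x(N) = √2*√N (x(N) = √(2*N) = √2*√N)
P(d) = -6 (P(d) = -4 - 1*2 = -4 - 2 = -6)
O(L) = -3572 (O(L) = (55 - 8)*(19 - 95) = 47*(-76) = -3572)
U - O(P(x(1))) = -13535/74738 - 1*(-3572) = -13535/74738 + 3572 = 266950601/74738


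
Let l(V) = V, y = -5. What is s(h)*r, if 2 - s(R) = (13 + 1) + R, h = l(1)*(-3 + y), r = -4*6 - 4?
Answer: 112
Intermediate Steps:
r = -28 (r = -24 - 4 = -28)
h = -8 (h = 1*(-3 - 5) = 1*(-8) = -8)
s(R) = -12 - R (s(R) = 2 - ((13 + 1) + R) = 2 - (14 + R) = 2 + (-14 - R) = -12 - R)
s(h)*r = (-12 - 1*(-8))*(-28) = (-12 + 8)*(-28) = -4*(-28) = 112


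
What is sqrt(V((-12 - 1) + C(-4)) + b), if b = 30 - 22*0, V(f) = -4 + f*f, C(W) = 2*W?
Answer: sqrt(467) ≈ 21.610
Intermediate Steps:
V(f) = -4 + f**2
b = 30 (b = 30 + 0 = 30)
sqrt(V((-12 - 1) + C(-4)) + b) = sqrt((-4 + ((-12 - 1) + 2*(-4))**2) + 30) = sqrt((-4 + (-13 - 8)**2) + 30) = sqrt((-4 + (-21)**2) + 30) = sqrt((-4 + 441) + 30) = sqrt(437 + 30) = sqrt(467)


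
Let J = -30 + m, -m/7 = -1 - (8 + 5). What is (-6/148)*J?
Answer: -102/37 ≈ -2.7568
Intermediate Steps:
m = 98 (m = -7*(-1 - (8 + 5)) = -7*(-1 - 1*13) = -7*(-1 - 13) = -7*(-14) = 98)
J = 68 (J = -30 + 98 = 68)
(-6/148)*J = -6/148*68 = -6*1/148*68 = -3/74*68 = -102/37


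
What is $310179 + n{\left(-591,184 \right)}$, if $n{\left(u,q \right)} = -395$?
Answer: $309784$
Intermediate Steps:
$310179 + n{\left(-591,184 \right)} = 310179 - 395 = 309784$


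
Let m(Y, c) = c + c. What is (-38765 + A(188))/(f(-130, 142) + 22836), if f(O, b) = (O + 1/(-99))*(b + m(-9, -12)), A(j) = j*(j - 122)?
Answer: -2609343/741986 ≈ -3.5167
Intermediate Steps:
m(Y, c) = 2*c
A(j) = j*(-122 + j)
f(O, b) = (-24 + b)*(-1/99 + O) (f(O, b) = (O + 1/(-99))*(b + 2*(-12)) = (O - 1/99)*(b - 24) = (-1/99 + O)*(-24 + b) = (-24 + b)*(-1/99 + O))
(-38765 + A(188))/(f(-130, 142) + 22836) = (-38765 + 188*(-122 + 188))/((8/33 - 24*(-130) - 1/99*142 - 130*142) + 22836) = (-38765 + 188*66)/((8/33 + 3120 - 142/99 - 18460) + 22836) = (-38765 + 12408)/(-1518778/99 + 22836) = -26357/741986/99 = -26357*99/741986 = -2609343/741986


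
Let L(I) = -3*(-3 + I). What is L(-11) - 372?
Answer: -330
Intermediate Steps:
L(I) = 9 - 3*I
L(-11) - 372 = (9 - 3*(-11)) - 372 = (9 + 33) - 372 = 42 - 372 = -330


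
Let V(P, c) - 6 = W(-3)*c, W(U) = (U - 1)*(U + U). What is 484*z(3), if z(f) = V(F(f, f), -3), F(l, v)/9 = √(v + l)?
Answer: -31944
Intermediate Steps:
W(U) = 2*U*(-1 + U) (W(U) = (-1 + U)*(2*U) = 2*U*(-1 + U))
F(l, v) = 9*√(l + v) (F(l, v) = 9*√(v + l) = 9*√(l + v))
V(P, c) = 6 + 24*c (V(P, c) = 6 + (2*(-3)*(-1 - 3))*c = 6 + (2*(-3)*(-4))*c = 6 + 24*c)
z(f) = -66 (z(f) = 6 + 24*(-3) = 6 - 72 = -66)
484*z(3) = 484*(-66) = -31944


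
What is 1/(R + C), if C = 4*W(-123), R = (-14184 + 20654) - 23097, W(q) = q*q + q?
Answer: 1/43397 ≈ 2.3043e-5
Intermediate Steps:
W(q) = q + q² (W(q) = q² + q = q + q²)
R = -16627 (R = 6470 - 23097 = -16627)
C = 60024 (C = 4*(-123*(1 - 123)) = 4*(-123*(-122)) = 4*15006 = 60024)
1/(R + C) = 1/(-16627 + 60024) = 1/43397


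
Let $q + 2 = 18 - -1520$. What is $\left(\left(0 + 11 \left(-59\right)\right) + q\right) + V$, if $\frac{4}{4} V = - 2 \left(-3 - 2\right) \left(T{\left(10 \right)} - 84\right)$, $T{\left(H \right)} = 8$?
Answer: $127$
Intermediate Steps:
$q = 1536$ ($q = -2 + \left(18 - -1520\right) = -2 + \left(18 + 1520\right) = -2 + 1538 = 1536$)
$V = -760$ ($V = - 2 \left(-3 - 2\right) \left(8 - 84\right) = \left(-2\right) \left(-5\right) \left(-76\right) = 10 \left(-76\right) = -760$)
$\left(\left(0 + 11 \left(-59\right)\right) + q\right) + V = \left(\left(0 + 11 \left(-59\right)\right) + 1536\right) - 760 = \left(\left(0 - 649\right) + 1536\right) - 760 = \left(-649 + 1536\right) - 760 = 887 - 760 = 127$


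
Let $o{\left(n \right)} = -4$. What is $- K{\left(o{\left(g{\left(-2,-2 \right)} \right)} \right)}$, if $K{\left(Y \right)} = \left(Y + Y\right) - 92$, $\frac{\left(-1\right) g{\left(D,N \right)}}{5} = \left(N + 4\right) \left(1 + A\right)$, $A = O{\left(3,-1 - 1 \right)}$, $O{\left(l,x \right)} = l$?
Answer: $100$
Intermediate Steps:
$A = 3$
$g{\left(D,N \right)} = -80 - 20 N$ ($g{\left(D,N \right)} = - 5 \left(N + 4\right) \left(1 + 3\right) = - 5 \left(4 + N\right) 4 = - 5 \left(16 + 4 N\right) = -80 - 20 N$)
$K{\left(Y \right)} = -92 + 2 Y$ ($K{\left(Y \right)} = 2 Y - 92 = -92 + 2 Y$)
$- K{\left(o{\left(g{\left(-2,-2 \right)} \right)} \right)} = - (-92 + 2 \left(-4\right)) = - (-92 - 8) = \left(-1\right) \left(-100\right) = 100$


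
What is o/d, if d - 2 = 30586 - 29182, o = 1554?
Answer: 21/19 ≈ 1.1053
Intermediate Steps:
d = 1406 (d = 2 + (30586 - 29182) = 2 + 1404 = 1406)
o/d = 1554/1406 = 1554*(1/1406) = 21/19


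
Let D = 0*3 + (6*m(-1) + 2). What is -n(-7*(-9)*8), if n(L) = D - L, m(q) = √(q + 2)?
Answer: 496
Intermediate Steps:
m(q) = √(2 + q)
D = 8 (D = 0*3 + (6*√(2 - 1) + 2) = 0 + (6*√1 + 2) = 0 + (6*1 + 2) = 0 + (6 + 2) = 0 + 8 = 8)
n(L) = 8 - L
-n(-7*(-9)*8) = -(8 - (-7*(-9))*8) = -(8 - 63*8) = -(8 - 1*504) = -(8 - 504) = -1*(-496) = 496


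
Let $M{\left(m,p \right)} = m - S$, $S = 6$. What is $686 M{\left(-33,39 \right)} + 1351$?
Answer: $-25403$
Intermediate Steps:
$M{\left(m,p \right)} = -6 + m$ ($M{\left(m,p \right)} = m - 6 = -6 + m$)
$686 M{\left(-33,39 \right)} + 1351 = 686 \left(-6 - 33\right) + 1351 = 686 \left(-39\right) + 1351 = -26754 + 1351 = -25403$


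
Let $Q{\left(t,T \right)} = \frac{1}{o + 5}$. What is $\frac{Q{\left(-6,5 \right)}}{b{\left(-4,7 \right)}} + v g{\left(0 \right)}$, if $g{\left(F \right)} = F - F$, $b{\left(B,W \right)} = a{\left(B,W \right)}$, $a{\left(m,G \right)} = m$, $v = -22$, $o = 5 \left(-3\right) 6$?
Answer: $\frac{1}{340} \approx 0.0029412$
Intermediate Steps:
$o = -90$ ($o = \left(-15\right) 6 = -90$)
$b{\left(B,W \right)} = B$
$Q{\left(t,T \right)} = - \frac{1}{85}$ ($Q{\left(t,T \right)} = \frac{1}{-90 + 5} = \frac{1}{-85} = - \frac{1}{85}$)
$g{\left(F \right)} = 0$
$\frac{Q{\left(-6,5 \right)}}{b{\left(-4,7 \right)}} + v g{\left(0 \right)} = - \frac{1}{85 \left(-4\right)} - 0 = \left(- \frac{1}{85}\right) \left(- \frac{1}{4}\right) + 0 = \frac{1}{340} + 0 = \frac{1}{340}$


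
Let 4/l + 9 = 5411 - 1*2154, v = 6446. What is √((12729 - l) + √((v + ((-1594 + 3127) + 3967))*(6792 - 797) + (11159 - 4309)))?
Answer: √(2098197241 + 659344*√4476445)/406 ≈ 145.57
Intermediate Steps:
l = 1/812 (l = 4/(-9 + (5411 - 1*2154)) = 4/(-9 + (5411 - 2154)) = 4/(-9 + 3257) = 4/3248 = 4*(1/3248) = 1/812 ≈ 0.0012315)
√((12729 - l) + √((v + ((-1594 + 3127) + 3967))*(6792 - 797) + (11159 - 4309))) = √((12729 - 1*1/812) + √((6446 + ((-1594 + 3127) + 3967))*(6792 - 797) + (11159 - 4309))) = √((12729 - 1/812) + √((6446 + (1533 + 3967))*5995 + 6850)) = √(10335947/812 + √((6446 + 5500)*5995 + 6850)) = √(10335947/812 + √(11946*5995 + 6850)) = √(10335947/812 + √(71616270 + 6850)) = √(10335947/812 + √71623120) = √(10335947/812 + 4*√4476445)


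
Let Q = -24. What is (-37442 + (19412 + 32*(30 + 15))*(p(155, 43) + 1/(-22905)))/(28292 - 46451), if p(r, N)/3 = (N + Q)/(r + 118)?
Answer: 5305356254/2911523265 ≈ 1.8222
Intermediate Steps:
p(r, N) = 3*(-24 + N)/(118 + r) (p(r, N) = 3*((N - 24)/(r + 118)) = 3*((-24 + N)/(118 + r)) = 3*(-24 + N)/(118 + r))
(-37442 + (19412 + 32*(30 + 15))*(p(155, 43) + 1/(-22905)))/(28292 - 46451) = (-37442 + (19412 + 32*(30 + 15))*(3*(-24 + 43)/(118 + 155) + 1/(-22905)))/(28292 - 46451) = (-37442 + (19412 + 32*45)*(3*19/273 - 1/22905))/(-18159) = (-37442 + (19412 + 1440)*(3*(1/273)*19 - 1/22905))*(-1/18159) = (-37442 + 20852*(19/91 - 1/22905))*(-1/18159) = (-37442 + 20852*(435104/2084355))*(-1/18159) = (-37442 + 697906816/160335)*(-1/18159) = -5305356254/160335*(-1/18159) = 5305356254/2911523265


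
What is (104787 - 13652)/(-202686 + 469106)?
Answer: 1657/4844 ≈ 0.34207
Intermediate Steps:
(104787 - 13652)/(-202686 + 469106) = 91135/266420 = 91135*(1/266420) = 1657/4844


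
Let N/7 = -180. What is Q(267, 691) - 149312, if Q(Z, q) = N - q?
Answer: -151263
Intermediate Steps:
N = -1260 (N = 7*(-180) = -1260)
Q(Z, q) = -1260 - q
Q(267, 691) - 149312 = (-1260 - 1*691) - 149312 = (-1260 - 691) - 149312 = -1951 - 149312 = -151263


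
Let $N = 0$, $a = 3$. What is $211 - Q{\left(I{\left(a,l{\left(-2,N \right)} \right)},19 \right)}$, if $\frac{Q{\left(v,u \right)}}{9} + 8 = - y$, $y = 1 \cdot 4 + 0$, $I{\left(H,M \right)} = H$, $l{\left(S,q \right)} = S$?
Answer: $319$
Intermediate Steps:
$y = 4$ ($y = 4 + 0 = 4$)
$Q{\left(v,u \right)} = -108$ ($Q{\left(v,u \right)} = -72 + 9 \left(\left(-1\right) 4\right) = -72 + 9 \left(-4\right) = -72 - 36 = -108$)
$211 - Q{\left(I{\left(a,l{\left(-2,N \right)} \right)},19 \right)} = 211 - -108 = 211 + 108 = 319$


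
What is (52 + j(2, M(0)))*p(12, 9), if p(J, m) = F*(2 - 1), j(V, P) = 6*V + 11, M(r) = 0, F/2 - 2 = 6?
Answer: 1200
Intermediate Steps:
F = 16 (F = 4 + 2*6 = 4 + 12 = 16)
j(V, P) = 11 + 6*V
p(J, m) = 16 (p(J, m) = 16*(2 - 1) = 16*1 = 16)
(52 + j(2, M(0)))*p(12, 9) = (52 + (11 + 6*2))*16 = (52 + (11 + 12))*16 = (52 + 23)*16 = 75*16 = 1200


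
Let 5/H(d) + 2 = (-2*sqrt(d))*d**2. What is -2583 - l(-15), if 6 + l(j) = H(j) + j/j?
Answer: 3*(-386700*sqrt(15) + 1717*I)/(2*(-I + 225*sqrt(15))) ≈ -2578.0 - 0.0028689*I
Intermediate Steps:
H(d) = 5/(-2 - 2*d**(5/2)) (H(d) = 5/(-2 + (-2*sqrt(d))*d**2) = 5/(-2 - 2*d**(5/2)))
l(j) = -5 - 5/(2 + 2*j**(5/2)) (l(j) = -6 + (-5/(2 + 2*j**(5/2)) + j/j) = -6 + (-5/(2 + 2*j**(5/2)) + 1) = -6 + (1 - 5/(2 + 2*j**(5/2))) = -5 - 5/(2 + 2*j**(5/2)))
-2583 - l(-15) = -2583 - 5*(-3 - 450*I*sqrt(15))/(2*(1 + (-15)**(5/2))) = -2583 - 5*(-3 - 450*I*sqrt(15))/(2*(1 + 225*I*sqrt(15)))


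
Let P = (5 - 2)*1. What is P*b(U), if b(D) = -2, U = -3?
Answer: -6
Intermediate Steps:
P = 3 (P = 3*1 = 3)
P*b(U) = 3*(-2) = -6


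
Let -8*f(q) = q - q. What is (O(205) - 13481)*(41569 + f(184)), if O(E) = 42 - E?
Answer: -567167436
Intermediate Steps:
f(q) = 0 (f(q) = -(q - q)/8 = -⅛*0 = 0)
(O(205) - 13481)*(41569 + f(184)) = ((42 - 1*205) - 13481)*(41569 + 0) = ((42 - 205) - 13481)*41569 = (-163 - 13481)*41569 = -13644*41569 = -567167436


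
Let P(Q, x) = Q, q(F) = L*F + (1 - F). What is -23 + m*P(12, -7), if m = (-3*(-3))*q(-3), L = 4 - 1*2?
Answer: -239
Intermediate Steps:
L = 2 (L = 4 - 2 = 2)
q(F) = 1 + F (q(F) = 2*F + (1 - F) = 1 + F)
m = -18 (m = (-3*(-3))*(1 - 3) = 9*(-2) = -18)
-23 + m*P(12, -7) = -23 - 18*12 = -23 - 216 = -239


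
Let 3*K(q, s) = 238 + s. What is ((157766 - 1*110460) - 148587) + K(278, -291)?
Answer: -303896/3 ≈ -1.0130e+5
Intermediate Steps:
K(q, s) = 238/3 + s/3 (K(q, s) = (238 + s)/3 = 238/3 + s/3)
((157766 - 1*110460) - 148587) + K(278, -291) = ((157766 - 1*110460) - 148587) + (238/3 + (⅓)*(-291)) = ((157766 - 110460) - 148587) + (238/3 - 97) = (47306 - 148587) - 53/3 = -101281 - 53/3 = -303896/3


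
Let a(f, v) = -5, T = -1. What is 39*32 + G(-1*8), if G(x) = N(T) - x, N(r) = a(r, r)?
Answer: 1251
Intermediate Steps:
N(r) = -5
G(x) = -5 - x
39*32 + G(-1*8) = 39*32 + (-5 - (-1)*8) = 1248 + (-5 - 1*(-8)) = 1248 + (-5 + 8) = 1248 + 3 = 1251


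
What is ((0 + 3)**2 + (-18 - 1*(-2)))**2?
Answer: 49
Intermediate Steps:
((0 + 3)**2 + (-18 - 1*(-2)))**2 = (3**2 + (-18 + 2))**2 = (9 - 16)**2 = (-7)**2 = 49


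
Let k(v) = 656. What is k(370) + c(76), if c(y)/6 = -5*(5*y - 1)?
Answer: -10714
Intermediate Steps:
c(y) = 30 - 150*y (c(y) = 6*(-5*(5*y - 1)) = 6*(-5*(-1 + 5*y)) = 6*(5 - 25*y) = 30 - 150*y)
k(370) + c(76) = 656 + (30 - 150*76) = 656 + (30 - 11400) = 656 - 11370 = -10714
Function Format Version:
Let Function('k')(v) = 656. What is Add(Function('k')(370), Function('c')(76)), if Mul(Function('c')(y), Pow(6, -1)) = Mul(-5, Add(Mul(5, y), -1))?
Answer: -10714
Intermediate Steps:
Function('c')(y) = Add(30, Mul(-150, y)) (Function('c')(y) = Mul(6, Mul(-5, Add(Mul(5, y), -1))) = Mul(6, Mul(-5, Add(-1, Mul(5, y)))) = Mul(6, Add(5, Mul(-25, y))) = Add(30, Mul(-150, y)))
Add(Function('k')(370), Function('c')(76)) = Add(656, Add(30, Mul(-150, 76))) = Add(656, Add(30, -11400)) = Add(656, -11370) = -10714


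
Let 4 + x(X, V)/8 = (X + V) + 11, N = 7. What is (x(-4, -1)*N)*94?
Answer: 10528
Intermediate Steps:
x(X, V) = 56 + 8*V + 8*X (x(X, V) = -32 + 8*((X + V) + 11) = -32 + 8*((V + X) + 11) = -32 + 8*(11 + V + X) = -32 + (88 + 8*V + 8*X) = 56 + 8*V + 8*X)
(x(-4, -1)*N)*94 = ((56 + 8*(-1) + 8*(-4))*7)*94 = ((56 - 8 - 32)*7)*94 = (16*7)*94 = 112*94 = 10528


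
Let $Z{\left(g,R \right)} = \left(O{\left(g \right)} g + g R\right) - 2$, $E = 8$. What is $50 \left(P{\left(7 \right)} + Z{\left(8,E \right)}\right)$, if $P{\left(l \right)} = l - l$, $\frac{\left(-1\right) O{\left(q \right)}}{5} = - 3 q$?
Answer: $51100$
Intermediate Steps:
$O{\left(q \right)} = 15 q$ ($O{\left(q \right)} = - 5 \left(- 3 q\right) = 15 q$)
$P{\left(l \right)} = 0$
$Z{\left(g,R \right)} = -2 + 15 g^{2} + R g$ ($Z{\left(g,R \right)} = \left(15 g g + g R\right) - 2 = \left(15 g^{2} + R g\right) - 2 = -2 + 15 g^{2} + R g$)
$50 \left(P{\left(7 \right)} + Z{\left(8,E \right)}\right) = 50 \left(0 + \left(-2 + 15 \cdot 8^{2} + 8 \cdot 8\right)\right) = 50 \left(0 + \left(-2 + 15 \cdot 64 + 64\right)\right) = 50 \left(0 + \left(-2 + 960 + 64\right)\right) = 50 \left(0 + 1022\right) = 50 \cdot 1022 = 51100$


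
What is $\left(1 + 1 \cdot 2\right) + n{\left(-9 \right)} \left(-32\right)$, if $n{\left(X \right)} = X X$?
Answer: $-2589$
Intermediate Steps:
$n{\left(X \right)} = X^{2}$
$\left(1 + 1 \cdot 2\right) + n{\left(-9 \right)} \left(-32\right) = \left(1 + 1 \cdot 2\right) + \left(-9\right)^{2} \left(-32\right) = \left(1 + 2\right) + 81 \left(-32\right) = 3 - 2592 = -2589$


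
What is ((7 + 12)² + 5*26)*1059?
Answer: 519969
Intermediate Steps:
((7 + 12)² + 5*26)*1059 = (19² + 130)*1059 = (361 + 130)*1059 = 491*1059 = 519969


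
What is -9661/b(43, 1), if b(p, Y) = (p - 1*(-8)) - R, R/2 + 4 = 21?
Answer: -9661/17 ≈ -568.29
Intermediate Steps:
R = 34 (R = -8 + 2*21 = -8 + 42 = 34)
b(p, Y) = -26 + p (b(p, Y) = (p - 1*(-8)) - 1*34 = (p + 8) - 34 = (8 + p) - 34 = -26 + p)
-9661/b(43, 1) = -9661/(-26 + 43) = -9661/17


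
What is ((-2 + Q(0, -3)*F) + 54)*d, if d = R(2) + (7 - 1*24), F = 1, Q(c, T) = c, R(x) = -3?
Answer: -1040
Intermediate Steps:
d = -20 (d = -3 + (7 - 1*24) = -3 + (7 - 24) = -3 - 17 = -20)
((-2 + Q(0, -3)*F) + 54)*d = ((-2 + 0*1) + 54)*(-20) = ((-2 + 0) + 54)*(-20) = (-2 + 54)*(-20) = 52*(-20) = -1040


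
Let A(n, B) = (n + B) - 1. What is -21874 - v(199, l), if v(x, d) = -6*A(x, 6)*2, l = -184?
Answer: -19426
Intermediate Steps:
A(n, B) = -1 + B + n (A(n, B) = (B + n) - 1 = -1 + B + n)
v(x, d) = -60 - 12*x (v(x, d) = -6*(-1 + 6 + x)*2 = -6*(5 + x)*2 = (-30 - 6*x)*2 = -60 - 12*x)
-21874 - v(199, l) = -21874 - (-60 - 12*199) = -21874 - (-60 - 2388) = -21874 - 1*(-2448) = -21874 + 2448 = -19426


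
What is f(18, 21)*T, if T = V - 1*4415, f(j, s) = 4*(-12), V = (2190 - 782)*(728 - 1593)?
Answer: 58672080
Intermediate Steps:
V = -1217920 (V = 1408*(-865) = -1217920)
f(j, s) = -48
T = -1222335 (T = -1217920 - 1*4415 = -1217920 - 4415 = -1222335)
f(18, 21)*T = -48*(-1222335) = 58672080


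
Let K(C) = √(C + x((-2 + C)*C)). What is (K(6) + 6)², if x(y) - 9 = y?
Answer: (6 + √39)² ≈ 149.94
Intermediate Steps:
x(y) = 9 + y
K(C) = √(9 + C + C*(-2 + C)) (K(C) = √(C + (9 + (-2 + C)*C)) = √(C + (9 + C*(-2 + C))) = √(9 + C + C*(-2 + C)))
(K(6) + 6)² = (√(9 + 6² - 1*6) + 6)² = (√(9 + 36 - 6) + 6)² = (√39 + 6)² = (6 + √39)²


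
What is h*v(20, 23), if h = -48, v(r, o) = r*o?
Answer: -22080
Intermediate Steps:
v(r, o) = o*r
h*v(20, 23) = -1104*20 = -48*460 = -22080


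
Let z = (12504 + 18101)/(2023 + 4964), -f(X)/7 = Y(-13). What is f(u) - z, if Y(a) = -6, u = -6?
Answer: 262849/6987 ≈ 37.620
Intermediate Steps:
f(X) = 42 (f(X) = -7*(-6) = 42)
z = 30605/6987 ≈ 4.3803
f(u) - z = 42 - 1*30605/6987 = 42 - 30605/6987 = 262849/6987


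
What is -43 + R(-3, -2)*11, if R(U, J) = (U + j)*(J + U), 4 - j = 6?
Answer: 232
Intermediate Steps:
j = -2 (j = 4 - 1*6 = 4 - 6 = -2)
R(U, J) = (-2 + U)*(J + U) (R(U, J) = (U - 2)*(J + U) = (-2 + U)*(J + U))
-43 + R(-3, -2)*11 = -43 + ((-3)² - 2*(-2) - 2*(-3) - 2*(-3))*11 = -43 + (9 + 4 + 6 + 6)*11 = -43 + 25*11 = -43 + 275 = 232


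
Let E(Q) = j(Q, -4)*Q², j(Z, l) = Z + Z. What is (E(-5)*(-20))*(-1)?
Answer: -5000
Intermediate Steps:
j(Z, l) = 2*Z
E(Q) = 2*Q³ (E(Q) = (2*Q)*Q² = 2*Q³)
(E(-5)*(-20))*(-1) = ((2*(-5)³)*(-20))*(-1) = ((2*(-125))*(-20))*(-1) = -250*(-20)*(-1) = 5000*(-1) = -5000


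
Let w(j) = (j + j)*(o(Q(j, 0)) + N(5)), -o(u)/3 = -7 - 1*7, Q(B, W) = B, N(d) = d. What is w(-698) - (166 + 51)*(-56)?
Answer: -53460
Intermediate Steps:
o(u) = 42 (o(u) = -3*(-7 - 1*7) = -3*(-7 - 7) = -3*(-14) = 42)
w(j) = 94*j (w(j) = (j + j)*(42 + 5) = (2*j)*47 = 94*j)
w(-698) - (166 + 51)*(-56) = 94*(-698) - (166 + 51)*(-56) = -65612 - 217*(-56) = -65612 - 1*(-12152) = -65612 + 12152 = -53460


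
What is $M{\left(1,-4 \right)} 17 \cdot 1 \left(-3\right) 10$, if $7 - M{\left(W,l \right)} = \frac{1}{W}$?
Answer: $-3060$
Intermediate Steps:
$M{\left(W,l \right)} = 7 - \frac{1}{W}$
$M{\left(1,-4 \right)} 17 \cdot 1 \left(-3\right) 10 = \left(7 - 1^{-1}\right) 17 \cdot 1 \left(-3\right) 10 = \left(7 - 1\right) 17 \left(-3\right) 10 = \left(7 - 1\right) \left(\left(-51\right) 10\right) = 6 \left(-510\right) = -3060$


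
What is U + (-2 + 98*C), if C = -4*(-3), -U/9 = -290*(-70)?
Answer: -181526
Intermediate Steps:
U = -182700 (U = -(-2610)*(-70) = -9*20300 = -182700)
C = 12
U + (-2 + 98*C) = -182700 + (-2 + 98*12) = -182700 + (-2 + 1176) = -182700 + 1174 = -181526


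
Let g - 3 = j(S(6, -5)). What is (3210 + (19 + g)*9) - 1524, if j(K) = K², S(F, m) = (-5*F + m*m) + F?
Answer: 1893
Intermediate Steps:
S(F, m) = m² - 4*F (S(F, m) = (-5*F + m²) + F = (m² - 5*F) + F = m² - 4*F)
g = 4 (g = 3 + ((-5)² - 4*6)² = 3 + (25 - 24)² = 3 + 1² = 3 + 1 = 4)
(3210 + (19 + g)*9) - 1524 = (3210 + (19 + 4)*9) - 1524 = (3210 + 23*9) - 1524 = (3210 + 207) - 1524 = 3417 - 1524 = 1893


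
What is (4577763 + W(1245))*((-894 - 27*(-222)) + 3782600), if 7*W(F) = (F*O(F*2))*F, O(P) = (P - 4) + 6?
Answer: 2107425763445100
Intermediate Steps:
O(P) = 2 + P (O(P) = (-4 + P) + 6 = 2 + P)
W(F) = F²*(2 + 2*F)/7 (W(F) = ((F*(2 + F*2))*F)/7 = ((F*(2 + 2*F))*F)/7 = (F²*(2 + 2*F))/7 = F²*(2 + 2*F)/7)
(4577763 + W(1245))*((-894 - 27*(-222)) + 3782600) = (4577763 + (2/7)*1245²*(1 + 1245))*((-894 - 27*(-222)) + 3782600) = (4577763 + (2/7)*1550025*1246)*((-894 + 5994) + 3782600) = (4577763 + 551808900)*(5100 + 3782600) = 556386663*3787700 = 2107425763445100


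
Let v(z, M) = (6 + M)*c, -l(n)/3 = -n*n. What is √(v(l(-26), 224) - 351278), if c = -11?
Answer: 36*I*√273 ≈ 594.82*I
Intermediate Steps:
l(n) = 3*n² (l(n) = -(-3)*n*n = -(-3)*n² = 3*n²)
v(z, M) = -66 - 11*M (v(z, M) = (6 + M)*(-11) = -66 - 11*M)
√(v(l(-26), 224) - 351278) = √((-66 - 11*224) - 351278) = √((-66 - 2464) - 351278) = √(-2530 - 351278) = √(-353808) = 36*I*√273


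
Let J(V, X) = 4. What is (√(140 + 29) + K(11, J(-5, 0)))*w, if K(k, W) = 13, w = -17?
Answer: -442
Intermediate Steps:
(√(140 + 29) + K(11, J(-5, 0)))*w = (√(140 + 29) + 13)*(-17) = (√169 + 13)*(-17) = (13 + 13)*(-17) = 26*(-17) = -442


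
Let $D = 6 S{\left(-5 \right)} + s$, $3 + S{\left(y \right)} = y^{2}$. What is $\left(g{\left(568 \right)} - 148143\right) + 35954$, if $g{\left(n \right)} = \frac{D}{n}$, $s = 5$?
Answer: $- \frac{63723215}{568} \approx -1.1219 \cdot 10^{5}$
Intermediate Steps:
$S{\left(y \right)} = -3 + y^{2}$
$D = 137$ ($D = 6 \left(-3 + \left(-5\right)^{2}\right) + 5 = 6 \left(-3 + 25\right) + 5 = 6 \cdot 22 + 5 = 132 + 5 = 137$)
$g{\left(n \right)} = \frac{137}{n}$
$\left(g{\left(568 \right)} - 148143\right) + 35954 = \left(\frac{137}{568} - 148143\right) + 35954 = - \frac{84145087}{568} + 35954 = - \frac{63723215}{568}$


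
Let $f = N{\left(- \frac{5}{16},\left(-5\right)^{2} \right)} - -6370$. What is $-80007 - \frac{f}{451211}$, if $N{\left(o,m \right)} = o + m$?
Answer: $- \frac{577600717947}{7219376} \approx -80007.0$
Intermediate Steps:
$N{\left(o,m \right)} = m + o$
$f = \frac{102315}{16}$ ($f = \left(\left(-5\right)^{2} - \frac{5}{16}\right) - -6370 = \left(25 - \frac{5}{16}\right) + 6370 = \frac{395}{16} + 6370 = \frac{102315}{16} \approx 6394.7$)
$-80007 - \frac{f}{451211} = -80007 - \frac{102315}{16 \cdot 451211} = -80007 - \frac{102315}{16} \cdot \frac{1}{451211} = -80007 - \frac{102315}{7219376} = - \frac{577600717947}{7219376}$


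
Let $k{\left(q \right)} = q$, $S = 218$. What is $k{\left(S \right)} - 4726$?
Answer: $-4508$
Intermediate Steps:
$k{\left(S \right)} - 4726 = 218 - 4726 = -4508$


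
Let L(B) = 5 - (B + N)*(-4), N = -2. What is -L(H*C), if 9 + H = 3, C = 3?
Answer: 75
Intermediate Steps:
H = -6 (H = -9 + 3 = -6)
L(B) = -3 + 4*B (L(B) = 5 - (B - 2)*(-4) = 5 - (-2 + B)*(-4) = 5 - (8 - 4*B) = 5 + (-8 + 4*B) = -3 + 4*B)
-L(H*C) = -(-3 + 4*(-6*3)) = -(-3 + 4*(-18)) = -(-3 - 72) = -1*(-75) = 75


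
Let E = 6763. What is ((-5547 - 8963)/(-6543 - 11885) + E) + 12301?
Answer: 175662951/9214 ≈ 19065.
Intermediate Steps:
((-5547 - 8963)/(-6543 - 11885) + E) + 12301 = ((-5547 - 8963)/(-6543 - 11885) + 6763) + 12301 = (-14510/(-18428) + 6763) + 12301 = (-14510*(-1/18428) + 6763) + 12301 = (7255/9214 + 6763) + 12301 = 62321537/9214 + 12301 = 175662951/9214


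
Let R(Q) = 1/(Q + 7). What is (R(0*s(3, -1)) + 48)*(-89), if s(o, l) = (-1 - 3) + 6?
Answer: -29993/7 ≈ -4284.7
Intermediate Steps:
s(o, l) = 2 (s(o, l) = -4 + 6 = 2)
R(Q) = 1/(7 + Q)
(R(0*s(3, -1)) + 48)*(-89) = (1/(7 + 0*2) + 48)*(-89) = (1/(7 + 0) + 48)*(-89) = (1/7 + 48)*(-89) = (⅐ + 48)*(-89) = (337/7)*(-89) = -29993/7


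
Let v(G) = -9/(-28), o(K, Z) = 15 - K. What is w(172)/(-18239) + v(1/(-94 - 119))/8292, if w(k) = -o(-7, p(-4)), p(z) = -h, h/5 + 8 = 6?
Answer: 1757341/1411552688 ≈ 0.0012450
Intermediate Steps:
h = -10 (h = -40 + 5*6 = -40 + 30 = -10)
p(z) = 10 (p(z) = -1*(-10) = 10)
v(G) = 9/28 (v(G) = -9*(-1/28) = 9/28)
w(k) = -22 (w(k) = -(15 - 1*(-7)) = -(15 + 7) = -1*22 = -22)
w(172)/(-18239) + v(1/(-94 - 119))/8292 = -22/(-18239) + (9/28)/8292 = -22*(-1/18239) + (9/28)*(1/8292) = 22/18239 + 3/77392 = 1757341/1411552688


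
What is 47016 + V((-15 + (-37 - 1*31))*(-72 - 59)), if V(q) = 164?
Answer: 47180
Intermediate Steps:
47016 + V((-15 + (-37 - 1*31))*(-72 - 59)) = 47016 + 164 = 47180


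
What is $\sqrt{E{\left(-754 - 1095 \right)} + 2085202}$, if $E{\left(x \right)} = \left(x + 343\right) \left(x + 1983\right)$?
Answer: $\sqrt{1883398} \approx 1372.4$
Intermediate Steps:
$E{\left(x \right)} = \left(343 + x\right) \left(1983 + x\right)$
$\sqrt{E{\left(-754 - 1095 \right)} + 2085202} = \sqrt{\left(680169 + \left(-754 - 1095\right)^{2} + 2326 \left(-754 - 1095\right)\right) + 2085202} = \sqrt{\left(680169 + \left(-1849\right)^{2} + 2326 \left(-1849\right)\right) + 2085202} = \sqrt{\left(680169 + 3418801 - 4300774\right) + 2085202} = \sqrt{-201804 + 2085202} = \sqrt{1883398}$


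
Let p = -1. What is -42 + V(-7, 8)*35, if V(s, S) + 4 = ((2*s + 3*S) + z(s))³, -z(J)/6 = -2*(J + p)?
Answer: -22262142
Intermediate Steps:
z(J) = -12 + 12*J (z(J) = -(-12)*(J - 1) = -(-12)*(-1 + J) = -6*(2 - 2*J) = -12 + 12*J)
V(s, S) = -4 + (-12 + 3*S + 14*s)³ (V(s, S) = -4 + ((2*s + 3*S) + (-12 + 12*s))³ = -4 + (-12 + 3*S + 14*s)³)
-42 + V(-7, 8)*35 = -42 + (-4 + (-12 + 3*8 + 14*(-7))³)*35 = -42 + (-4 + (-12 + 24 - 98)³)*35 = -42 + (-4 + (-86)³)*35 = -42 + (-4 - 636056)*35 = -42 - 636060*35 = -42 - 22262100 = -22262142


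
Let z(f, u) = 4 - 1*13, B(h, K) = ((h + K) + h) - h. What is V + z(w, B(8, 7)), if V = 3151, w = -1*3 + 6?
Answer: 3142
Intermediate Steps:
w = 3 (w = -3 + 6 = 3)
B(h, K) = K + h (B(h, K) = ((K + h) + h) - h = (K + 2*h) - h = K + h)
z(f, u) = -9 (z(f, u) = 4 - 13 = -9)
V + z(w, B(8, 7)) = 3151 - 9 = 3142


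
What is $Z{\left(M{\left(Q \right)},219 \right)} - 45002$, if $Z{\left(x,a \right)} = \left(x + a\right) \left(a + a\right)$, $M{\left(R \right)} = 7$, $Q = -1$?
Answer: $53986$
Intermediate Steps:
$Z{\left(x,a \right)} = 2 a \left(a + x\right)$ ($Z{\left(x,a \right)} = \left(a + x\right) 2 a = 2 a \left(a + x\right)$)
$Z{\left(M{\left(Q \right)},219 \right)} - 45002 = 2 \cdot 219 \left(219 + 7\right) - 45002 = 2 \cdot 219 \cdot 226 - 45002 = 98988 - 45002 = 53986$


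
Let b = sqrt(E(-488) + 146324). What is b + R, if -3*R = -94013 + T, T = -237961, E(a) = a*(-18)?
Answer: 110658 + 2*sqrt(38777) ≈ 1.1105e+5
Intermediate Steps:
E(a) = -18*a
b = 2*sqrt(38777) (b = sqrt(-18*(-488) + 146324) = sqrt(8784 + 146324) = sqrt(155108) = 2*sqrt(38777) ≈ 393.84)
R = 110658 (R = -(-94013 - 237961)/3 = -1/3*(-331974) = 110658)
b + R = 2*sqrt(38777) + 110658 = 110658 + 2*sqrt(38777)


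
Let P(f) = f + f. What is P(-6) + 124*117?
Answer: 14496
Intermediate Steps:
P(f) = 2*f
P(-6) + 124*117 = 2*(-6) + 124*117 = -12 + 14508 = 14496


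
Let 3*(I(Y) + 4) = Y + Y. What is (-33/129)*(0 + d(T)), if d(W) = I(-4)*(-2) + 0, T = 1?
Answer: -440/129 ≈ -3.4109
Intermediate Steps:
I(Y) = -4 + 2*Y/3 (I(Y) = -4 + (Y + Y)/3 = -4 + (2*Y)/3 = -4 + 2*Y/3)
d(W) = 40/3 (d(W) = (-4 + (⅔)*(-4))*(-2) + 0 = (-4 - 8/3)*(-2) + 0 = -20/3*(-2) + 0 = 40/3 + 0 = 40/3)
(-33/129)*(0 + d(T)) = (-33/129)*(0 + 40/3) = -33*1/129*(40/3) = -11/43*40/3 = -440/129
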